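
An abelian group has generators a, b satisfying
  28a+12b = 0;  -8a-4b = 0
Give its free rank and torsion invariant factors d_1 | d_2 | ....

rank_ℚ(R)=2; free=2−2=0
SNF(R) diag = [4, 4] → torsion [4, 4]

Answer: M ≅ ℤ/4 ⊕ ℤ/4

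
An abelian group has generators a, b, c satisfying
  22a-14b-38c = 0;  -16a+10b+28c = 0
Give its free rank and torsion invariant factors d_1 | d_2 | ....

rank_ℚ(R)=2; free=3−2=1
SNF(R) diag = [2, 2] → torsion [2, 2]

Answer: M ≅ ℤ^1 ⊕ ℤ/2 ⊕ ℤ/2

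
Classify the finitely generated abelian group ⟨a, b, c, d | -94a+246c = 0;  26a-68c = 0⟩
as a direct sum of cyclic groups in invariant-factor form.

Answer: M ≅ ℤ^2 ⊕ ℤ/2 ⊕ ℤ/2

Derivation:
rank_ℚ(R)=2; free=4−2=2
SNF(R) diag = [2, 2] → torsion [2, 2]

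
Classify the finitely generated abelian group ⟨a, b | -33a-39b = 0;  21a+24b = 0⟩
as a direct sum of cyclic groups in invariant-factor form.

rank_ℚ(R)=2; free=2−2=0
SNF(R) diag = [3, 9] → torsion [3, 9]

Answer: M ≅ ℤ/3 ⊕ ℤ/9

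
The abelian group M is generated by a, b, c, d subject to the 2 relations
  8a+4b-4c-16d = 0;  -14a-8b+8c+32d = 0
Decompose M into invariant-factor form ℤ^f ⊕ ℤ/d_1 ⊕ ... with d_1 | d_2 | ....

Answer: M ≅ ℤ^2 ⊕ ℤ/2 ⊕ ℤ/4

Derivation:
rank_ℚ(R)=2; free=4−2=2
SNF(R) diag = [2, 4] → torsion [2, 4]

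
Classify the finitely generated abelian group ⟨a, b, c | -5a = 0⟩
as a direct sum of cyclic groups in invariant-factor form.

Answer: M ≅ ℤ^2 ⊕ ℤ/5

Derivation:
rank_ℚ(R)=1; free=3−1=2
SNF(R) diag = [5] → torsion [5]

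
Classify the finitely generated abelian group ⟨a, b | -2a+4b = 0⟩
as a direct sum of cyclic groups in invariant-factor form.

rank_ℚ(R)=1; free=2−1=1
SNF(R) diag = [2] → torsion [2]

Answer: M ≅ ℤ^1 ⊕ ℤ/2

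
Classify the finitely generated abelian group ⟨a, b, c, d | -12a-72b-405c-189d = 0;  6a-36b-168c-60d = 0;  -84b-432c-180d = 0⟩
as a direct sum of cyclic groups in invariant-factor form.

rank_ℚ(R)=3; free=4−3=1
SNF(R) diag = [3, 6, 12] → torsion [3, 6, 12]

Answer: M ≅ ℤ^1 ⊕ ℤ/3 ⊕ ℤ/6 ⊕ ℤ/12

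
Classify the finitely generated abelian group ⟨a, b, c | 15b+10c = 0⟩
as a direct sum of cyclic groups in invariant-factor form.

Answer: M ≅ ℤ^2 ⊕ ℤ/5

Derivation:
rank_ℚ(R)=1; free=3−1=2
SNF(R) diag = [5] → torsion [5]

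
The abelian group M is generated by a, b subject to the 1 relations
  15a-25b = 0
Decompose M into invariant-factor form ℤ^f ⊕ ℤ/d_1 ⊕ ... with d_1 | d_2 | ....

rank_ℚ(R)=1; free=2−1=1
SNF(R) diag = [5] → torsion [5]

Answer: M ≅ ℤ^1 ⊕ ℤ/5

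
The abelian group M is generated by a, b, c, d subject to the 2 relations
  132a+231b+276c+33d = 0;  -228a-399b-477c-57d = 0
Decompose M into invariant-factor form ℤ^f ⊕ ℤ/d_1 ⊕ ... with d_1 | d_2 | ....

rank_ℚ(R)=2; free=4−2=2
SNF(R) diag = [3, 3] → torsion [3, 3]

Answer: M ≅ ℤ^2 ⊕ ℤ/3 ⊕ ℤ/3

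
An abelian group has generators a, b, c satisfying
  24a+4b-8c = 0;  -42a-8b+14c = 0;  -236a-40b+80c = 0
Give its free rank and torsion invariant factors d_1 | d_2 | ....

Answer: M ≅ ℤ/2 ⊕ ℤ/4 ⊕ ℤ/4

Derivation:
rank_ℚ(R)=3; free=3−3=0
SNF(R) diag = [2, 4, 4] → torsion [2, 4, 4]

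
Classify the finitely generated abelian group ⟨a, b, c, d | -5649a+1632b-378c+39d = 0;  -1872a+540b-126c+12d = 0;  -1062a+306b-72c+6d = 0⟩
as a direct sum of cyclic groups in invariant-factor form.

Answer: M ≅ ℤ^1 ⊕ ℤ/3 ⊕ ℤ/6 ⊕ ℤ/18

Derivation:
rank_ℚ(R)=3; free=4−3=1
SNF(R) diag = [3, 6, 18] → torsion [3, 6, 18]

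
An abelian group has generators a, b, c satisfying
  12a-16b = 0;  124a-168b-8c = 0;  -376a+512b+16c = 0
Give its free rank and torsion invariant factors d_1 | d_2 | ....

rank_ℚ(R)=3; free=3−3=0
SNF(R) diag = [4, 8, 16] → torsion [4, 8, 16]

Answer: M ≅ ℤ/4 ⊕ ℤ/8 ⊕ ℤ/16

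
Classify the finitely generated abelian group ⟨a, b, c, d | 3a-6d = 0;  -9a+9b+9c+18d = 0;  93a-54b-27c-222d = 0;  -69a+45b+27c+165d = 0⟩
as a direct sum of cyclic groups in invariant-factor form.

rank_ℚ(R)=4; free=4−4=0
SNF(R) diag = [3, 9, 9, 9] → torsion [3, 9, 9, 9]

Answer: M ≅ ℤ/3 ⊕ ℤ/9 ⊕ ℤ/9 ⊕ ℤ/9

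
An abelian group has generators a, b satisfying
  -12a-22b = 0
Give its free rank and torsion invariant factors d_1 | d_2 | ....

Answer: M ≅ ℤ^1 ⊕ ℤ/2

Derivation:
rank_ℚ(R)=1; free=2−1=1
SNF(R) diag = [2] → torsion [2]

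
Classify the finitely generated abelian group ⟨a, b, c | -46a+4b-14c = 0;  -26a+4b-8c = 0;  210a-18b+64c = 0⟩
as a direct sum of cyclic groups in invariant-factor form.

rank_ℚ(R)=3; free=3−3=0
SNF(R) diag = [2, 2, 2] → torsion [2, 2, 2]

Answer: M ≅ ℤ/2 ⊕ ℤ/2 ⊕ ℤ/2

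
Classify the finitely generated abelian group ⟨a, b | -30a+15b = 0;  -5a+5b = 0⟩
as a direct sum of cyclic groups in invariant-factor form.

Answer: M ≅ ℤ/5 ⊕ ℤ/15

Derivation:
rank_ℚ(R)=2; free=2−2=0
SNF(R) diag = [5, 15] → torsion [5, 15]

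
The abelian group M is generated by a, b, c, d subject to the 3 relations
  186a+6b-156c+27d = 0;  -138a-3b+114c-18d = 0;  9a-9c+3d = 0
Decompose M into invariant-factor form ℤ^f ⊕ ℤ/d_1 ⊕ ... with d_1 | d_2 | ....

rank_ℚ(R)=3; free=4−3=1
SNF(R) diag = [3, 3, 9] → torsion [3, 3, 9]

Answer: M ≅ ℤ^1 ⊕ ℤ/3 ⊕ ℤ/3 ⊕ ℤ/9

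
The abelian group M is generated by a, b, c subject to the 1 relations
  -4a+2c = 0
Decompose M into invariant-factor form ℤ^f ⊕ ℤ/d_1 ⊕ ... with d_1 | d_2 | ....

Answer: M ≅ ℤ^2 ⊕ ℤ/2

Derivation:
rank_ℚ(R)=1; free=3−1=2
SNF(R) diag = [2] → torsion [2]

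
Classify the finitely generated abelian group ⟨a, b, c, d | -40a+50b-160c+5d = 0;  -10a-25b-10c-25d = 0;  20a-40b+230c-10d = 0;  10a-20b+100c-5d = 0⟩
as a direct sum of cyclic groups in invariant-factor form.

Answer: M ≅ ℤ/5 ⊕ ℤ/15 ⊕ ℤ/30 ⊕ ℤ/30

Derivation:
rank_ℚ(R)=4; free=4−4=0
SNF(R) diag = [5, 15, 30, 30] → torsion [5, 15, 30, 30]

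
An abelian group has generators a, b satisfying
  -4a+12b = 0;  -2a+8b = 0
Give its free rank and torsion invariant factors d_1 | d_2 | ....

rank_ℚ(R)=2; free=2−2=0
SNF(R) diag = [2, 4] → torsion [2, 4]

Answer: M ≅ ℤ/2 ⊕ ℤ/4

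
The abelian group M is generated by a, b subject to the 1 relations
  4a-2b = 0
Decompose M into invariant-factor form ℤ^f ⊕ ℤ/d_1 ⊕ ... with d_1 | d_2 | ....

rank_ℚ(R)=1; free=2−1=1
SNF(R) diag = [2] → torsion [2]

Answer: M ≅ ℤ^1 ⊕ ℤ/2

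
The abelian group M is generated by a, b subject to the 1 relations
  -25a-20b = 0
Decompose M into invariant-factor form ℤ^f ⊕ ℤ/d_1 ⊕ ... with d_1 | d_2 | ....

rank_ℚ(R)=1; free=2−1=1
SNF(R) diag = [5] → torsion [5]

Answer: M ≅ ℤ^1 ⊕ ℤ/5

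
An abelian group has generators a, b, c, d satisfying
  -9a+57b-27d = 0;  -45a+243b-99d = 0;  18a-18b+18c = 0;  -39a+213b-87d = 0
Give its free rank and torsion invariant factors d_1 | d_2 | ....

Answer: M ≅ ℤ/3 ⊕ ℤ/6 ⊕ ℤ/18 ⊕ ℤ/18

Derivation:
rank_ℚ(R)=4; free=4−4=0
SNF(R) diag = [3, 6, 18, 18] → torsion [3, 6, 18, 18]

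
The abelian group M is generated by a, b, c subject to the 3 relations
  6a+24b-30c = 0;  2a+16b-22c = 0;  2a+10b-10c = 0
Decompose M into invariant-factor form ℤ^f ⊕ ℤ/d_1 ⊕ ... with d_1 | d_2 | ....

rank_ℚ(R)=3; free=3−3=0
SNF(R) diag = [2, 6, 12] → torsion [2, 6, 12]

Answer: M ≅ ℤ/2 ⊕ ℤ/6 ⊕ ℤ/12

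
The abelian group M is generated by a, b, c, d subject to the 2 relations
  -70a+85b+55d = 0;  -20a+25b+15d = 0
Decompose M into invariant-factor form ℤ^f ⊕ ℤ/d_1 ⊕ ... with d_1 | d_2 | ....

Answer: M ≅ ℤ^2 ⊕ ℤ/5 ⊕ ℤ/10

Derivation:
rank_ℚ(R)=2; free=4−2=2
SNF(R) diag = [5, 10] → torsion [5, 10]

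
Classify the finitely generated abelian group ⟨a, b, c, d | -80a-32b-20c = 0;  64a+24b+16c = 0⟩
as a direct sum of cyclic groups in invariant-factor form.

rank_ℚ(R)=2; free=4−2=2
SNF(R) diag = [4, 8] → torsion [4, 8]

Answer: M ≅ ℤ^2 ⊕ ℤ/4 ⊕ ℤ/8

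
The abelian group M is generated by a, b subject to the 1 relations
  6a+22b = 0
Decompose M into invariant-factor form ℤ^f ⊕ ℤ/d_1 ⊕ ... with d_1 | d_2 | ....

rank_ℚ(R)=1; free=2−1=1
SNF(R) diag = [2] → torsion [2]

Answer: M ≅ ℤ^1 ⊕ ℤ/2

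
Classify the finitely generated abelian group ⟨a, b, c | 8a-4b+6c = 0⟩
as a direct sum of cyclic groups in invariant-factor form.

rank_ℚ(R)=1; free=3−1=2
SNF(R) diag = [2] → torsion [2]

Answer: M ≅ ℤ^2 ⊕ ℤ/2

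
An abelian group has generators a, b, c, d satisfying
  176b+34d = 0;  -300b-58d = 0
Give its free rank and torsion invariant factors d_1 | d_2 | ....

rank_ℚ(R)=2; free=4−2=2
SNF(R) diag = [2, 4] → torsion [2, 4]

Answer: M ≅ ℤ^2 ⊕ ℤ/2 ⊕ ℤ/4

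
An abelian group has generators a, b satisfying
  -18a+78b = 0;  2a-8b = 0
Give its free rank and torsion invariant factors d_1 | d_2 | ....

rank_ℚ(R)=2; free=2−2=0
SNF(R) diag = [2, 6] → torsion [2, 6]

Answer: M ≅ ℤ/2 ⊕ ℤ/6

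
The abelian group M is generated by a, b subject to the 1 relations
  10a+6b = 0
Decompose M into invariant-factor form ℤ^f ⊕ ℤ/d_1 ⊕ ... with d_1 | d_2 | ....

Answer: M ≅ ℤ^1 ⊕ ℤ/2

Derivation:
rank_ℚ(R)=1; free=2−1=1
SNF(R) diag = [2] → torsion [2]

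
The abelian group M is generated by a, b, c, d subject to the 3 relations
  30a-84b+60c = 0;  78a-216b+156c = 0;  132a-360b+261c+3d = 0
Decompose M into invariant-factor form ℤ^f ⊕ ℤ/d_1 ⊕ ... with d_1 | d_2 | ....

rank_ℚ(R)=3; free=4−3=1
SNF(R) diag = [3, 6, 12] → torsion [3, 6, 12]

Answer: M ≅ ℤ^1 ⊕ ℤ/3 ⊕ ℤ/6 ⊕ ℤ/12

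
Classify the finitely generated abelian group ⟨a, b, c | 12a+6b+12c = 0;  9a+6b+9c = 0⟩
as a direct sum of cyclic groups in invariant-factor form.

Answer: M ≅ ℤ^1 ⊕ ℤ/3 ⊕ ℤ/6

Derivation:
rank_ℚ(R)=2; free=3−2=1
SNF(R) diag = [3, 6] → torsion [3, 6]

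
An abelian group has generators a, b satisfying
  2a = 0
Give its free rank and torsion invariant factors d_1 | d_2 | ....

rank_ℚ(R)=1; free=2−1=1
SNF(R) diag = [2] → torsion [2]

Answer: M ≅ ℤ^1 ⊕ ℤ/2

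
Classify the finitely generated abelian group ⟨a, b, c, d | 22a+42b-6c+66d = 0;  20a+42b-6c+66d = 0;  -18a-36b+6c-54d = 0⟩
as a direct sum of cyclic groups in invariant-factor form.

Answer: M ≅ ℤ^1 ⊕ ℤ/2 ⊕ ℤ/6 ⊕ ℤ/6

Derivation:
rank_ℚ(R)=3; free=4−3=1
SNF(R) diag = [2, 6, 6] → torsion [2, 6, 6]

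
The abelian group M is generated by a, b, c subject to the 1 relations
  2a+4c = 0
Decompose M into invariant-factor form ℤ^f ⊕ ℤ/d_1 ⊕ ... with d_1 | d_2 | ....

rank_ℚ(R)=1; free=3−1=2
SNF(R) diag = [2] → torsion [2]

Answer: M ≅ ℤ^2 ⊕ ℤ/2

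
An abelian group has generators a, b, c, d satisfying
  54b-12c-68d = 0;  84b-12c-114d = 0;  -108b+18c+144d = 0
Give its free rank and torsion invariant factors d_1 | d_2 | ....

Answer: M ≅ ℤ^1 ⊕ ℤ/2 ⊕ ℤ/6 ⊕ ℤ/18

Derivation:
rank_ℚ(R)=3; free=4−3=1
SNF(R) diag = [2, 6, 18] → torsion [2, 6, 18]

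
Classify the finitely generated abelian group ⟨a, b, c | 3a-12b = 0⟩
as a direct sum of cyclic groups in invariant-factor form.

rank_ℚ(R)=1; free=3−1=2
SNF(R) diag = [3] → torsion [3]

Answer: M ≅ ℤ^2 ⊕ ℤ/3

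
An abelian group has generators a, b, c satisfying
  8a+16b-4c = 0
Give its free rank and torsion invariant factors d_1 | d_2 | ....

rank_ℚ(R)=1; free=3−1=2
SNF(R) diag = [4] → torsion [4]

Answer: M ≅ ℤ^2 ⊕ ℤ/4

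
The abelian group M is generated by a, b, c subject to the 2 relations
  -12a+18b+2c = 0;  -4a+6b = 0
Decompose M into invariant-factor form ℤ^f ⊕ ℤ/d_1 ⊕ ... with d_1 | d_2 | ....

rank_ℚ(R)=2; free=3−2=1
SNF(R) diag = [2, 2] → torsion [2, 2]

Answer: M ≅ ℤ^1 ⊕ ℤ/2 ⊕ ℤ/2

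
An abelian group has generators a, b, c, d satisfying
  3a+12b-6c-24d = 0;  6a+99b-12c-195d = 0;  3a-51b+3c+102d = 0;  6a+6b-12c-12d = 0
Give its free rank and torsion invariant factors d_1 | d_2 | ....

Answer: M ≅ ℤ/3 ⊕ ℤ/3 ⊕ ℤ/9 ⊕ ℤ/18

Derivation:
rank_ℚ(R)=4; free=4−4=0
SNF(R) diag = [3, 3, 9, 18] → torsion [3, 3, 9, 18]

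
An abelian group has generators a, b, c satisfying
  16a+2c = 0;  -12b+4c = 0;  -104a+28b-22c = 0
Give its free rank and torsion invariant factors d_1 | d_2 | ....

Answer: M ≅ ℤ/2 ⊕ ℤ/4 ⊕ ℤ/8

Derivation:
rank_ℚ(R)=3; free=3−3=0
SNF(R) diag = [2, 4, 8] → torsion [2, 4, 8]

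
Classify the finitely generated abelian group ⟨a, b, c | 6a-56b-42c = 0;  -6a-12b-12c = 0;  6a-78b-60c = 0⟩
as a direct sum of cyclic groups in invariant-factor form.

rank_ℚ(R)=3; free=3−3=0
SNF(R) diag = [2, 6, 18] → torsion [2, 6, 18]

Answer: M ≅ ℤ/2 ⊕ ℤ/6 ⊕ ℤ/18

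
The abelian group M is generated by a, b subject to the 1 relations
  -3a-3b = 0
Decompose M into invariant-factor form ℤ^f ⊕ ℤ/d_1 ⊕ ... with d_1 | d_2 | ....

Answer: M ≅ ℤ^1 ⊕ ℤ/3

Derivation:
rank_ℚ(R)=1; free=2−1=1
SNF(R) diag = [3] → torsion [3]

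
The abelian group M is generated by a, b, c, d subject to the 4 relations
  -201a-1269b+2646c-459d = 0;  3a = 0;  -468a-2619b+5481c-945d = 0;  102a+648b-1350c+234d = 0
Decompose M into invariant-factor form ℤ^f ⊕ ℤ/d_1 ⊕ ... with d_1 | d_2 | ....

rank_ℚ(R)=4; free=4−4=0
SNF(R) diag = [3, 9, 27, 54] → torsion [3, 9, 27, 54]

Answer: M ≅ ℤ/3 ⊕ ℤ/9 ⊕ ℤ/27 ⊕ ℤ/54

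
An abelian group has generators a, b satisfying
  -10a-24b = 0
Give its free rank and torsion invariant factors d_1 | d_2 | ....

Answer: M ≅ ℤ^1 ⊕ ℤ/2

Derivation:
rank_ℚ(R)=1; free=2−1=1
SNF(R) diag = [2] → torsion [2]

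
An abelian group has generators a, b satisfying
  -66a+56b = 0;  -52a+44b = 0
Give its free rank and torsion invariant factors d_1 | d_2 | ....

rank_ℚ(R)=2; free=2−2=0
SNF(R) diag = [2, 4] → torsion [2, 4]

Answer: M ≅ ℤ/2 ⊕ ℤ/4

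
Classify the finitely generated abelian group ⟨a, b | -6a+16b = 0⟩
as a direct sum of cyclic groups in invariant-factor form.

rank_ℚ(R)=1; free=2−1=1
SNF(R) diag = [2] → torsion [2]

Answer: M ≅ ℤ^1 ⊕ ℤ/2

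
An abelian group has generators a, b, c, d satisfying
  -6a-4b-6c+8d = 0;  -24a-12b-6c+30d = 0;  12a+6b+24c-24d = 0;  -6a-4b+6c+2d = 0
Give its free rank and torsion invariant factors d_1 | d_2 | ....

rank_ℚ(R)=4; free=4−4=0
SNF(R) diag = [2, 6, 6, 6] → torsion [2, 6, 6, 6]

Answer: M ≅ ℤ/2 ⊕ ℤ/6 ⊕ ℤ/6 ⊕ ℤ/6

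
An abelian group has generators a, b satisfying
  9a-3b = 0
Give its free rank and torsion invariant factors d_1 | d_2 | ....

rank_ℚ(R)=1; free=2−1=1
SNF(R) diag = [3] → torsion [3]

Answer: M ≅ ℤ^1 ⊕ ℤ/3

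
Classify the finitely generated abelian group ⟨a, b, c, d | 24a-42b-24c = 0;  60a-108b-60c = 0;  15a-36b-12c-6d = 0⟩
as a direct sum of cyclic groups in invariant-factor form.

Answer: M ≅ ℤ^1 ⊕ ℤ/3 ⊕ ℤ/6 ⊕ ℤ/12

Derivation:
rank_ℚ(R)=3; free=4−3=1
SNF(R) diag = [3, 6, 12] → torsion [3, 6, 12]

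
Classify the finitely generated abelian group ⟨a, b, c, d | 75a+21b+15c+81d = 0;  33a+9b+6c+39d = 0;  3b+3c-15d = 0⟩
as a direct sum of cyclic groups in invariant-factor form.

Answer: M ≅ ℤ^1 ⊕ ℤ/3 ⊕ ℤ/3 ⊕ ℤ/9

Derivation:
rank_ℚ(R)=3; free=4−3=1
SNF(R) diag = [3, 3, 9] → torsion [3, 3, 9]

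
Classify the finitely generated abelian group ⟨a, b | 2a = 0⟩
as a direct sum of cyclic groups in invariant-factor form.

rank_ℚ(R)=1; free=2−1=1
SNF(R) diag = [2] → torsion [2]

Answer: M ≅ ℤ^1 ⊕ ℤ/2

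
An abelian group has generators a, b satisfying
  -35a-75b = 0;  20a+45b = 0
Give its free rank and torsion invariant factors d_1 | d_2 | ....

rank_ℚ(R)=2; free=2−2=0
SNF(R) diag = [5, 15] → torsion [5, 15]

Answer: M ≅ ℤ/5 ⊕ ℤ/15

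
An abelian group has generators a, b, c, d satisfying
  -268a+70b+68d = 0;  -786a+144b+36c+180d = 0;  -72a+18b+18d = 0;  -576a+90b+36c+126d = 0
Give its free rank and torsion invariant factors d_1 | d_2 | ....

rank_ℚ(R)=4; free=4−4=0
SNF(R) diag = [2, 6, 18, 36] → torsion [2, 6, 18, 36]

Answer: M ≅ ℤ/2 ⊕ ℤ/6 ⊕ ℤ/18 ⊕ ℤ/36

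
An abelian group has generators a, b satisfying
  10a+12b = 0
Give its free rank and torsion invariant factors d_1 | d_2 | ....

rank_ℚ(R)=1; free=2−1=1
SNF(R) diag = [2] → torsion [2]

Answer: M ≅ ℤ^1 ⊕ ℤ/2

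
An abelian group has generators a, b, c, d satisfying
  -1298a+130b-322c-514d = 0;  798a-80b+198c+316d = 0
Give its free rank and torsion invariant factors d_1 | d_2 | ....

rank_ℚ(R)=2; free=4−2=2
SNF(R) diag = [2, 2] → torsion [2, 2]

Answer: M ≅ ℤ^2 ⊕ ℤ/2 ⊕ ℤ/2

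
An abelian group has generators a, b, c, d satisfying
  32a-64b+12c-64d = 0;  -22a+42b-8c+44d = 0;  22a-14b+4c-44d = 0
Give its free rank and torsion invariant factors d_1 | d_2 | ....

rank_ℚ(R)=3; free=4−3=1
SNF(R) diag = [2, 4, 4] → torsion [2, 4, 4]

Answer: M ≅ ℤ^1 ⊕ ℤ/2 ⊕ ℤ/4 ⊕ ℤ/4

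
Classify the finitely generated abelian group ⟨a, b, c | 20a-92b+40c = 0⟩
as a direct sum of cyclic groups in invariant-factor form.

Answer: M ≅ ℤ^2 ⊕ ℤ/4

Derivation:
rank_ℚ(R)=1; free=3−1=2
SNF(R) diag = [4] → torsion [4]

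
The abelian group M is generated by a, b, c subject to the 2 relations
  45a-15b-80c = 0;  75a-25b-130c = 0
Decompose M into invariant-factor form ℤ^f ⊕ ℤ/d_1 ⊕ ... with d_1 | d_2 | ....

Answer: M ≅ ℤ^1 ⊕ ℤ/5 ⊕ ℤ/10

Derivation:
rank_ℚ(R)=2; free=3−2=1
SNF(R) diag = [5, 10] → torsion [5, 10]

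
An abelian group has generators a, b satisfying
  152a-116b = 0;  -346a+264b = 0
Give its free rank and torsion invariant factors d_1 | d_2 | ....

rank_ℚ(R)=2; free=2−2=0
SNF(R) diag = [2, 4] → torsion [2, 4]

Answer: M ≅ ℤ/2 ⊕ ℤ/4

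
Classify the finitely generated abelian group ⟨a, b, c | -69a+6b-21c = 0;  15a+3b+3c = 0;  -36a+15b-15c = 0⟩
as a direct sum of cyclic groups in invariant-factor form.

Answer: M ≅ ℤ/3 ⊕ ℤ/3 ⊕ ℤ/9

Derivation:
rank_ℚ(R)=3; free=3−3=0
SNF(R) diag = [3, 3, 9] → torsion [3, 3, 9]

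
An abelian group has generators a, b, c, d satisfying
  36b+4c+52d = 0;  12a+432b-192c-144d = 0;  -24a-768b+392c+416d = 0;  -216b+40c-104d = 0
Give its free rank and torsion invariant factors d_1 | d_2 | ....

Answer: M ≅ ℤ/4 ⊕ ℤ/12 ⊕ ℤ/24 ⊕ ℤ/48

Derivation:
rank_ℚ(R)=4; free=4−4=0
SNF(R) diag = [4, 12, 24, 48] → torsion [4, 12, 24, 48]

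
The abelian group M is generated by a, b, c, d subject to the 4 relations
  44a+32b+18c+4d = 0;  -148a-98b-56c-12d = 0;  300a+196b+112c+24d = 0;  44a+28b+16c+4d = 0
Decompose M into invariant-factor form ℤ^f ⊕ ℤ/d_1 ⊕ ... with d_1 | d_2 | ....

Answer: M ≅ ℤ/2 ⊕ ℤ/2 ⊕ ℤ/4 ⊕ ℤ/4

Derivation:
rank_ℚ(R)=4; free=4−4=0
SNF(R) diag = [2, 2, 4, 4] → torsion [2, 2, 4, 4]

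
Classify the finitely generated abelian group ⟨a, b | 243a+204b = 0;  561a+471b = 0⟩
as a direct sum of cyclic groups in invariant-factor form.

rank_ℚ(R)=2; free=2−2=0
SNF(R) diag = [3, 3] → torsion [3, 3]

Answer: M ≅ ℤ/3 ⊕ ℤ/3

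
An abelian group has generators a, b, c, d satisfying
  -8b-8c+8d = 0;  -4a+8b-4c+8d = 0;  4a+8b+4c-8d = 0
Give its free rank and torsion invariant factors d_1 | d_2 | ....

Answer: M ≅ ℤ^1 ⊕ ℤ/4 ⊕ ℤ/8 ⊕ ℤ/16

Derivation:
rank_ℚ(R)=3; free=4−3=1
SNF(R) diag = [4, 8, 16] → torsion [4, 8, 16]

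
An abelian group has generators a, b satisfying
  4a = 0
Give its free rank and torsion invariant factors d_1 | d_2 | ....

rank_ℚ(R)=1; free=2−1=1
SNF(R) diag = [4] → torsion [4]

Answer: M ≅ ℤ^1 ⊕ ℤ/4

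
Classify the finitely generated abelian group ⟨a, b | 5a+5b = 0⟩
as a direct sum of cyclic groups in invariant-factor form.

Answer: M ≅ ℤ^1 ⊕ ℤ/5

Derivation:
rank_ℚ(R)=1; free=2−1=1
SNF(R) diag = [5] → torsion [5]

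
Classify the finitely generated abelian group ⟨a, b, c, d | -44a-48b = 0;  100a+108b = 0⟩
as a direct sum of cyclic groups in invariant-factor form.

Answer: M ≅ ℤ^2 ⊕ ℤ/4 ⊕ ℤ/12

Derivation:
rank_ℚ(R)=2; free=4−2=2
SNF(R) diag = [4, 12] → torsion [4, 12]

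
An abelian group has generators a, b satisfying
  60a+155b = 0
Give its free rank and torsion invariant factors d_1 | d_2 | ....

rank_ℚ(R)=1; free=2−1=1
SNF(R) diag = [5] → torsion [5]

Answer: M ≅ ℤ^1 ⊕ ℤ/5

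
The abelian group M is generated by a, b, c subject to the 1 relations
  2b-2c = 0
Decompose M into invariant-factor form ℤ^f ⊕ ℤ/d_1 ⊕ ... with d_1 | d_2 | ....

rank_ℚ(R)=1; free=3−1=2
SNF(R) diag = [2] → torsion [2]

Answer: M ≅ ℤ^2 ⊕ ℤ/2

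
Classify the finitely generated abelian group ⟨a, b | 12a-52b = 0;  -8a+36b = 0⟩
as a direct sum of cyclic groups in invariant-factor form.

Answer: M ≅ ℤ/4 ⊕ ℤ/4

Derivation:
rank_ℚ(R)=2; free=2−2=0
SNF(R) diag = [4, 4] → torsion [4, 4]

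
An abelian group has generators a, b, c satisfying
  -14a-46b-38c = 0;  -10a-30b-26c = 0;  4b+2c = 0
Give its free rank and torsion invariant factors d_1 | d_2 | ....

rank_ℚ(R)=3; free=3−3=0
SNF(R) diag = [2, 2, 4] → torsion [2, 2, 4]

Answer: M ≅ ℤ/2 ⊕ ℤ/2 ⊕ ℤ/4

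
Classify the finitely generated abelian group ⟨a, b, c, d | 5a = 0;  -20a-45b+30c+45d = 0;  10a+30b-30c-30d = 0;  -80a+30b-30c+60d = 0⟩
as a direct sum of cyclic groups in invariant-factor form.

Answer: M ≅ ℤ/5 ⊕ ℤ/15 ⊕ ℤ/30 ⊕ ℤ/90

Derivation:
rank_ℚ(R)=4; free=4−4=0
SNF(R) diag = [5, 15, 30, 90] → torsion [5, 15, 30, 90]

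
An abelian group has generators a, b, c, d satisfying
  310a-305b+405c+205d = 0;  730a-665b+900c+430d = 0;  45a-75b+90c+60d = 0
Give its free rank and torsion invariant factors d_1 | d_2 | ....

rank_ℚ(R)=3; free=4−3=1
SNF(R) diag = [5, 15, 45] → torsion [5, 15, 45]

Answer: M ≅ ℤ^1 ⊕ ℤ/5 ⊕ ℤ/15 ⊕ ℤ/45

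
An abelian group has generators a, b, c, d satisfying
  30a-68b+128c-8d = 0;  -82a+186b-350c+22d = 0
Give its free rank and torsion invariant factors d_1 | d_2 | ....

Answer: M ≅ ℤ^2 ⊕ ℤ/2 ⊕ ℤ/2

Derivation:
rank_ℚ(R)=2; free=4−2=2
SNF(R) diag = [2, 2] → torsion [2, 2]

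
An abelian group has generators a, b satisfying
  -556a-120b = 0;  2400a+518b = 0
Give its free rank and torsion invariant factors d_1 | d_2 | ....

rank_ℚ(R)=2; free=2−2=0
SNF(R) diag = [2, 4] → torsion [2, 4]

Answer: M ≅ ℤ/2 ⊕ ℤ/4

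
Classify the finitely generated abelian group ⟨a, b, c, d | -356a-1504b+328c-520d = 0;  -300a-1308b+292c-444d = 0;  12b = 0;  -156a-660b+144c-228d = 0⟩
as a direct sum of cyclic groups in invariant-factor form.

Answer: M ≅ ℤ/4 ⊕ ℤ/4 ⊕ ℤ/12 ⊕ ℤ/12

Derivation:
rank_ℚ(R)=4; free=4−4=0
SNF(R) diag = [4, 4, 12, 12] → torsion [4, 4, 12, 12]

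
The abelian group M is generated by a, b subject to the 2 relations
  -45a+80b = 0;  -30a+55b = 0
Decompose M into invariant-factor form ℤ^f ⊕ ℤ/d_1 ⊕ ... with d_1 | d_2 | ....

Answer: M ≅ ℤ/5 ⊕ ℤ/15

Derivation:
rank_ℚ(R)=2; free=2−2=0
SNF(R) diag = [5, 15] → torsion [5, 15]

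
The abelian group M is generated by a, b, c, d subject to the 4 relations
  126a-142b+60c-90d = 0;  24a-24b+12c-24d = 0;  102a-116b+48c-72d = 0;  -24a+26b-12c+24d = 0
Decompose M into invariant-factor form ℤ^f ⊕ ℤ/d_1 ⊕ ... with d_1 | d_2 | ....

rank_ℚ(R)=4; free=4−4=0
SNF(R) diag = [2, 6, 6, 12] → torsion [2, 6, 6, 12]

Answer: M ≅ ℤ/2 ⊕ ℤ/6 ⊕ ℤ/6 ⊕ ℤ/12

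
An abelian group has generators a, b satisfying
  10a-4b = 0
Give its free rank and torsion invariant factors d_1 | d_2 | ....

Answer: M ≅ ℤ^1 ⊕ ℤ/2

Derivation:
rank_ℚ(R)=1; free=2−1=1
SNF(R) diag = [2] → torsion [2]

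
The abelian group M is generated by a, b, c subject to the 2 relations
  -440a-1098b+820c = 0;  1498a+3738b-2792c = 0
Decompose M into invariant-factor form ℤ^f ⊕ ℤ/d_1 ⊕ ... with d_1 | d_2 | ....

rank_ℚ(R)=2; free=3−2=1
SNF(R) diag = [2, 6] → torsion [2, 6]

Answer: M ≅ ℤ^1 ⊕ ℤ/2 ⊕ ℤ/6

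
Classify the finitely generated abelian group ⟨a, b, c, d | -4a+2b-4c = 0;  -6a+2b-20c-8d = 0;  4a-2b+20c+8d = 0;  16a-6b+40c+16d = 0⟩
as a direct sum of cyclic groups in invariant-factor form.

Answer: M ≅ ℤ/2 ⊕ ℤ/2 ⊕ ℤ/4 ⊕ ℤ/8

Derivation:
rank_ℚ(R)=4; free=4−4=0
SNF(R) diag = [2, 2, 4, 8] → torsion [2, 2, 4, 8]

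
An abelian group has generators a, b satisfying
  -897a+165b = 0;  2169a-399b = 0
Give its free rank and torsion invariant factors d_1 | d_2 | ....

Answer: M ≅ ℤ/3 ⊕ ℤ/6

Derivation:
rank_ℚ(R)=2; free=2−2=0
SNF(R) diag = [3, 6] → torsion [3, 6]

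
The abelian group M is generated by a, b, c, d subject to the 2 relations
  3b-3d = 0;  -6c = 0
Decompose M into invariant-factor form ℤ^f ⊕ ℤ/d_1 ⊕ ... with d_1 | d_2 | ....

rank_ℚ(R)=2; free=4−2=2
SNF(R) diag = [3, 6] → torsion [3, 6]

Answer: M ≅ ℤ^2 ⊕ ℤ/3 ⊕ ℤ/6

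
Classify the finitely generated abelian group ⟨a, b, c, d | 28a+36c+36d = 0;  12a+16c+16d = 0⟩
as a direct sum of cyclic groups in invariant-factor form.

Answer: M ≅ ℤ^2 ⊕ ℤ/4 ⊕ ℤ/4

Derivation:
rank_ℚ(R)=2; free=4−2=2
SNF(R) diag = [4, 4] → torsion [4, 4]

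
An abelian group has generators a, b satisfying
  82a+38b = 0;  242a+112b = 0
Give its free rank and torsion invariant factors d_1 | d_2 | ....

Answer: M ≅ ℤ/2 ⊕ ℤ/6

Derivation:
rank_ℚ(R)=2; free=2−2=0
SNF(R) diag = [2, 6] → torsion [2, 6]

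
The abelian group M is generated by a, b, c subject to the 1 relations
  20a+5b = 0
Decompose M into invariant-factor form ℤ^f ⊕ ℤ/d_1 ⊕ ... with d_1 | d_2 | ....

rank_ℚ(R)=1; free=3−1=2
SNF(R) diag = [5] → torsion [5]

Answer: M ≅ ℤ^2 ⊕ ℤ/5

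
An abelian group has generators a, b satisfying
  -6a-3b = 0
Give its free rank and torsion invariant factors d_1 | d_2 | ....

rank_ℚ(R)=1; free=2−1=1
SNF(R) diag = [3] → torsion [3]

Answer: M ≅ ℤ^1 ⊕ ℤ/3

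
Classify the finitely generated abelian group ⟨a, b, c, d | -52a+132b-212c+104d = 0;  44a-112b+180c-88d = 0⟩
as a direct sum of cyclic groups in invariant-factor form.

Answer: M ≅ ℤ^2 ⊕ ℤ/4 ⊕ ℤ/4

Derivation:
rank_ℚ(R)=2; free=4−2=2
SNF(R) diag = [4, 4] → torsion [4, 4]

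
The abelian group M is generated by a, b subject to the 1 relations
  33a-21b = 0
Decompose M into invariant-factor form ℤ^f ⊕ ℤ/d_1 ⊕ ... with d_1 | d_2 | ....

rank_ℚ(R)=1; free=2−1=1
SNF(R) diag = [3] → torsion [3]

Answer: M ≅ ℤ^1 ⊕ ℤ/3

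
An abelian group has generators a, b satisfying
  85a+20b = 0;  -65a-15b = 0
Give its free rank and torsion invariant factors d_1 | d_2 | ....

Answer: M ≅ ℤ/5 ⊕ ℤ/5

Derivation:
rank_ℚ(R)=2; free=2−2=0
SNF(R) diag = [5, 5] → torsion [5, 5]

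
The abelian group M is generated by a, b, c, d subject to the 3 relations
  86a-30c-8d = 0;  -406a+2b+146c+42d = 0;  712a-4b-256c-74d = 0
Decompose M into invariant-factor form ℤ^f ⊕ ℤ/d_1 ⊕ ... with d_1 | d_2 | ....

rank_ℚ(R)=3; free=4−3=1
SNF(R) diag = [2, 2, 6] → torsion [2, 2, 6]

Answer: M ≅ ℤ^1 ⊕ ℤ/2 ⊕ ℤ/2 ⊕ ℤ/6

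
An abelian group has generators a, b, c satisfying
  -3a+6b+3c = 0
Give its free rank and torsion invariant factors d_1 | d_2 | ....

Answer: M ≅ ℤ^2 ⊕ ℤ/3

Derivation:
rank_ℚ(R)=1; free=3−1=2
SNF(R) diag = [3] → torsion [3]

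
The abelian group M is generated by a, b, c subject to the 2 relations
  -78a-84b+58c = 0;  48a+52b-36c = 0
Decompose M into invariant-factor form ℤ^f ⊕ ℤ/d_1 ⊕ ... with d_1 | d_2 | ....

Answer: M ≅ ℤ^1 ⊕ ℤ/2 ⊕ ℤ/4

Derivation:
rank_ℚ(R)=2; free=3−2=1
SNF(R) diag = [2, 4] → torsion [2, 4]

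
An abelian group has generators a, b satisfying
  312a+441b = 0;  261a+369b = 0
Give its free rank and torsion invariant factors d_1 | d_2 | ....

rank_ℚ(R)=2; free=2−2=0
SNF(R) diag = [3, 9] → torsion [3, 9]

Answer: M ≅ ℤ/3 ⊕ ℤ/9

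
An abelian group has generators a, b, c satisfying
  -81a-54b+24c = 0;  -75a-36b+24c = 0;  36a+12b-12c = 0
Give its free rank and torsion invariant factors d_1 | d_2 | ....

rank_ℚ(R)=3; free=3−3=0
SNF(R) diag = [3, 6, 12] → torsion [3, 6, 12]

Answer: M ≅ ℤ/3 ⊕ ℤ/6 ⊕ ℤ/12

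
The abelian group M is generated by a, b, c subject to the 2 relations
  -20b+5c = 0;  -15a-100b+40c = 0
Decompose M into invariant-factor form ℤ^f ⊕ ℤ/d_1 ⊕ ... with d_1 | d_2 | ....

rank_ℚ(R)=2; free=3−2=1
SNF(R) diag = [5, 15] → torsion [5, 15]

Answer: M ≅ ℤ^1 ⊕ ℤ/5 ⊕ ℤ/15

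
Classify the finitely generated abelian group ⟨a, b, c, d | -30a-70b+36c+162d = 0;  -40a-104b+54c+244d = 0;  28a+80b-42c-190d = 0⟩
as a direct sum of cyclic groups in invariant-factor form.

rank_ℚ(R)=3; free=4−3=1
SNF(R) diag = [2, 2, 6] → torsion [2, 2, 6]

Answer: M ≅ ℤ^1 ⊕ ℤ/2 ⊕ ℤ/2 ⊕ ℤ/6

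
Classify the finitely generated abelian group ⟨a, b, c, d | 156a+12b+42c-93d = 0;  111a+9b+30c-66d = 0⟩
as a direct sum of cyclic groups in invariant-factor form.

rank_ℚ(R)=2; free=4−2=2
SNF(R) diag = [3, 3] → torsion [3, 3]

Answer: M ≅ ℤ^2 ⊕ ℤ/3 ⊕ ℤ/3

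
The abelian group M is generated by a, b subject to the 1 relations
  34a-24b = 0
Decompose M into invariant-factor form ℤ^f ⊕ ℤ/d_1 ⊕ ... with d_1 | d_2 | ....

Answer: M ≅ ℤ^1 ⊕ ℤ/2

Derivation:
rank_ℚ(R)=1; free=2−1=1
SNF(R) diag = [2] → torsion [2]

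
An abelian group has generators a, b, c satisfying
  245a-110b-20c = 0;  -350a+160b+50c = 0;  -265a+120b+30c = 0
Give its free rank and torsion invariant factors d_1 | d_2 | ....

Answer: M ≅ ℤ/5 ⊕ ℤ/10 ⊕ ℤ/10

Derivation:
rank_ℚ(R)=3; free=3−3=0
SNF(R) diag = [5, 10, 10] → torsion [5, 10, 10]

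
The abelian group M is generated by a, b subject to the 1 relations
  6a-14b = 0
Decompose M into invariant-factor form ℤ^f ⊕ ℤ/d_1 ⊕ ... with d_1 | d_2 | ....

rank_ℚ(R)=1; free=2−1=1
SNF(R) diag = [2] → torsion [2]

Answer: M ≅ ℤ^1 ⊕ ℤ/2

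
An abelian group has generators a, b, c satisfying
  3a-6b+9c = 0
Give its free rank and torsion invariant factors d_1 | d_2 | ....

rank_ℚ(R)=1; free=3−1=2
SNF(R) diag = [3] → torsion [3]

Answer: M ≅ ℤ^2 ⊕ ℤ/3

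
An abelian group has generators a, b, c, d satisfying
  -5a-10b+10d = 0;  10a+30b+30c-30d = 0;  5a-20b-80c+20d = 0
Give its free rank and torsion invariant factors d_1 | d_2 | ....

rank_ℚ(R)=3; free=4−3=1
SNF(R) diag = [5, 10, 10] → torsion [5, 10, 10]

Answer: M ≅ ℤ^1 ⊕ ℤ/5 ⊕ ℤ/10 ⊕ ℤ/10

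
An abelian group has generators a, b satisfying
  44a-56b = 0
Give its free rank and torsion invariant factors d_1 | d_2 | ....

rank_ℚ(R)=1; free=2−1=1
SNF(R) diag = [4] → torsion [4]

Answer: M ≅ ℤ^1 ⊕ ℤ/4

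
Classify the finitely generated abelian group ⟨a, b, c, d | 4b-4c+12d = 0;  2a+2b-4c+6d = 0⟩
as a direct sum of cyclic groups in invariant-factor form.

Answer: M ≅ ℤ^2 ⊕ ℤ/2 ⊕ ℤ/4

Derivation:
rank_ℚ(R)=2; free=4−2=2
SNF(R) diag = [2, 4] → torsion [2, 4]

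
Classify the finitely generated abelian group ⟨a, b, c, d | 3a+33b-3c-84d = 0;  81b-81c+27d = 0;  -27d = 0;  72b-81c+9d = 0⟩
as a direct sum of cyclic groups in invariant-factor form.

rank_ℚ(R)=4; free=4−4=0
SNF(R) diag = [3, 9, 27, 81] → torsion [3, 9, 27, 81]

Answer: M ≅ ℤ/3 ⊕ ℤ/9 ⊕ ℤ/27 ⊕ ℤ/81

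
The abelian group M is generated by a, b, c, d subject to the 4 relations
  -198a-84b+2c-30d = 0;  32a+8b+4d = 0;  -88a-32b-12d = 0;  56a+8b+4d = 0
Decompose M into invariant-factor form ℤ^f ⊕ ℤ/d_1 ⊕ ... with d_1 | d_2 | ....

Answer: M ≅ ℤ/2 ⊕ ℤ/4 ⊕ ℤ/8 ⊕ ℤ/24

Derivation:
rank_ℚ(R)=4; free=4−4=0
SNF(R) diag = [2, 4, 8, 24] → torsion [2, 4, 8, 24]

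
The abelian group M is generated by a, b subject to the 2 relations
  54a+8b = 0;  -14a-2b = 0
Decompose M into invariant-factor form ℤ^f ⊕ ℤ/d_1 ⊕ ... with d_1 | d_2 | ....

rank_ℚ(R)=2; free=2−2=0
SNF(R) diag = [2, 2] → torsion [2, 2]

Answer: M ≅ ℤ/2 ⊕ ℤ/2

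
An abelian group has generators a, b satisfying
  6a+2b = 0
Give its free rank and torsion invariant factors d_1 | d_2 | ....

Answer: M ≅ ℤ^1 ⊕ ℤ/2

Derivation:
rank_ℚ(R)=1; free=2−1=1
SNF(R) diag = [2] → torsion [2]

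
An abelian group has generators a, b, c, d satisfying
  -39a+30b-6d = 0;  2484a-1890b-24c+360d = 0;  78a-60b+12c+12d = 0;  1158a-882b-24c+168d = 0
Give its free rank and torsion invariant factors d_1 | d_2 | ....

rank_ℚ(R)=4; free=4−4=0
SNF(R) diag = [3, 6, 12, 36] → torsion [3, 6, 12, 36]

Answer: M ≅ ℤ/3 ⊕ ℤ/6 ⊕ ℤ/12 ⊕ ℤ/36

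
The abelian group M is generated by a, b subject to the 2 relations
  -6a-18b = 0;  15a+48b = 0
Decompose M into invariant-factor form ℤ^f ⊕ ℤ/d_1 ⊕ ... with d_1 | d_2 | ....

rank_ℚ(R)=2; free=2−2=0
SNF(R) diag = [3, 6] → torsion [3, 6]

Answer: M ≅ ℤ/3 ⊕ ℤ/6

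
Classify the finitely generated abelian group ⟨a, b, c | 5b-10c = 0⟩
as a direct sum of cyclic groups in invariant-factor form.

rank_ℚ(R)=1; free=3−1=2
SNF(R) diag = [5] → torsion [5]

Answer: M ≅ ℤ^2 ⊕ ℤ/5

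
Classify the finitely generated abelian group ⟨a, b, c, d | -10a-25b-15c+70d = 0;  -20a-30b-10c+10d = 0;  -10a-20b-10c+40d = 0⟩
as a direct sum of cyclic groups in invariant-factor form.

rank_ℚ(R)=3; free=4−3=1
SNF(R) diag = [5, 10, 10] → torsion [5, 10, 10]

Answer: M ≅ ℤ^1 ⊕ ℤ/5 ⊕ ℤ/10 ⊕ ℤ/10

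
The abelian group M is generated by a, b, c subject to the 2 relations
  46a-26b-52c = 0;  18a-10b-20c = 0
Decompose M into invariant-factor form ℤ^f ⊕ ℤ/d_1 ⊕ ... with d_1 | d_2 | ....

rank_ℚ(R)=2; free=3−2=1
SNF(R) diag = [2, 4] → torsion [2, 4]

Answer: M ≅ ℤ^1 ⊕ ℤ/2 ⊕ ℤ/4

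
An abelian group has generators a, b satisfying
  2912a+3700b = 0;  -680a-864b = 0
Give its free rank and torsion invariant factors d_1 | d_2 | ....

Answer: M ≅ ℤ/4 ⊕ ℤ/8

Derivation:
rank_ℚ(R)=2; free=2−2=0
SNF(R) diag = [4, 8] → torsion [4, 8]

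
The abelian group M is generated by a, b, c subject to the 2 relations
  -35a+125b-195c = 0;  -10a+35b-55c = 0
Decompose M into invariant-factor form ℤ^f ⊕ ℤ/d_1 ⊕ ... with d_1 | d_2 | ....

rank_ℚ(R)=2; free=3−2=1
SNF(R) diag = [5, 5] → torsion [5, 5]

Answer: M ≅ ℤ^1 ⊕ ℤ/5 ⊕ ℤ/5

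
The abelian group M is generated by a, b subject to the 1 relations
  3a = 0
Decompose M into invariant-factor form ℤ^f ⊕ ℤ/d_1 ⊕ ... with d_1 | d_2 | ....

rank_ℚ(R)=1; free=2−1=1
SNF(R) diag = [3] → torsion [3]

Answer: M ≅ ℤ^1 ⊕ ℤ/3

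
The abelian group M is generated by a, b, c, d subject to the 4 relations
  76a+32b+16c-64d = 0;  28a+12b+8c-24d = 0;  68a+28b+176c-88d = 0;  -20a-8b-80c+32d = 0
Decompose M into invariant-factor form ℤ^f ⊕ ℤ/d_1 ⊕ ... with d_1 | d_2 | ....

rank_ℚ(R)=4; free=4−4=0
SNF(R) diag = [4, 4, 8, 16] → torsion [4, 4, 8, 16]

Answer: M ≅ ℤ/4 ⊕ ℤ/4 ⊕ ℤ/8 ⊕ ℤ/16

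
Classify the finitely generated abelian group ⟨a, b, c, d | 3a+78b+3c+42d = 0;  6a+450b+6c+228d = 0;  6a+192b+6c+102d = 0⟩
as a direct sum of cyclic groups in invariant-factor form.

rank_ℚ(R)=3; free=4−3=1
SNF(R) diag = [3, 6, 18] → torsion [3, 6, 18]

Answer: M ≅ ℤ^1 ⊕ ℤ/3 ⊕ ℤ/6 ⊕ ℤ/18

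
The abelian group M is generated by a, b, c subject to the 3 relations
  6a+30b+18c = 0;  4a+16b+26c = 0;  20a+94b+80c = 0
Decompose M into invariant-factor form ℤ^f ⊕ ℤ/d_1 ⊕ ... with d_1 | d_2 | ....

rank_ℚ(R)=3; free=3−3=0
SNF(R) diag = [2, 2, 6] → torsion [2, 2, 6]

Answer: M ≅ ℤ/2 ⊕ ℤ/2 ⊕ ℤ/6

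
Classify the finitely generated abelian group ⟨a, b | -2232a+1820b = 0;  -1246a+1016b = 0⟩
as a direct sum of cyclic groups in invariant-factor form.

Answer: M ≅ ℤ/2 ⊕ ℤ/4

Derivation:
rank_ℚ(R)=2; free=2−2=0
SNF(R) diag = [2, 4] → torsion [2, 4]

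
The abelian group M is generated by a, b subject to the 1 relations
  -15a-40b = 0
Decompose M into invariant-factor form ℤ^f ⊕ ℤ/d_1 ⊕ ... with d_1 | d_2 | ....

rank_ℚ(R)=1; free=2−1=1
SNF(R) diag = [5] → torsion [5]

Answer: M ≅ ℤ^1 ⊕ ℤ/5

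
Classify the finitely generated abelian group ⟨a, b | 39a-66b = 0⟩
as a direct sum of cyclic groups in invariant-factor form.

Answer: M ≅ ℤ^1 ⊕ ℤ/3

Derivation:
rank_ℚ(R)=1; free=2−1=1
SNF(R) diag = [3] → torsion [3]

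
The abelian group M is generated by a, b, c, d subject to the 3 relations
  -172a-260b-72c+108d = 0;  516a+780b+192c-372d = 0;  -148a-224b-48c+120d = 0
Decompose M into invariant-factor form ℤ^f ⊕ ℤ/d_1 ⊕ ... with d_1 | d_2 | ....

Answer: M ≅ ℤ^1 ⊕ ℤ/4 ⊕ ℤ/12 ⊕ ℤ/24

Derivation:
rank_ℚ(R)=3; free=4−3=1
SNF(R) diag = [4, 12, 24] → torsion [4, 12, 24]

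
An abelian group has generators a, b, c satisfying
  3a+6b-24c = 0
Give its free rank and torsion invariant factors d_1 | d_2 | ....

Answer: M ≅ ℤ^2 ⊕ ℤ/3

Derivation:
rank_ℚ(R)=1; free=3−1=2
SNF(R) diag = [3] → torsion [3]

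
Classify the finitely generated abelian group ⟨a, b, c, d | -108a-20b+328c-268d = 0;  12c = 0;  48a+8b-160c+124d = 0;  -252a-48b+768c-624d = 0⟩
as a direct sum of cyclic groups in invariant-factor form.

rank_ℚ(R)=4; free=4−4=0
SNF(R) diag = [4, 12, 12, 12] → torsion [4, 12, 12, 12]

Answer: M ≅ ℤ/4 ⊕ ℤ/12 ⊕ ℤ/12 ⊕ ℤ/12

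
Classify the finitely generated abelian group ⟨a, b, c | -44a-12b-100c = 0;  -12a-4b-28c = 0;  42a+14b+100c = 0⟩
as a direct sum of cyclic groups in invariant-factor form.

Answer: M ≅ ℤ/2 ⊕ ℤ/4 ⊕ ℤ/8

Derivation:
rank_ℚ(R)=3; free=3−3=0
SNF(R) diag = [2, 4, 8] → torsion [2, 4, 8]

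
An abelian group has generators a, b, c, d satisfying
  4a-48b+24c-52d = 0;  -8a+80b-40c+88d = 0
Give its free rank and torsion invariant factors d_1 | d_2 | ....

Answer: M ≅ ℤ^2 ⊕ ℤ/4 ⊕ ℤ/8

Derivation:
rank_ℚ(R)=2; free=4−2=2
SNF(R) diag = [4, 8] → torsion [4, 8]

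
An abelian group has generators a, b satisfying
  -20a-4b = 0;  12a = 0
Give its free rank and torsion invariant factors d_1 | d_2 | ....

Answer: M ≅ ℤ/4 ⊕ ℤ/12

Derivation:
rank_ℚ(R)=2; free=2−2=0
SNF(R) diag = [4, 12] → torsion [4, 12]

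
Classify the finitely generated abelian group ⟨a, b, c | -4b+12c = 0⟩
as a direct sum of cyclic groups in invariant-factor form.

rank_ℚ(R)=1; free=3−1=2
SNF(R) diag = [4] → torsion [4]

Answer: M ≅ ℤ^2 ⊕ ℤ/4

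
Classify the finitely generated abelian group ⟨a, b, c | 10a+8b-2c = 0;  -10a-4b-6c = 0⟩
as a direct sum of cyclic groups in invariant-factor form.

Answer: M ≅ ℤ^1 ⊕ ℤ/2 ⊕ ℤ/4

Derivation:
rank_ℚ(R)=2; free=3−2=1
SNF(R) diag = [2, 4] → torsion [2, 4]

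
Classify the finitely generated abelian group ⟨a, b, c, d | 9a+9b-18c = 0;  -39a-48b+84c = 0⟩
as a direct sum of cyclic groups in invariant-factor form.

rank_ℚ(R)=2; free=4−2=2
SNF(R) diag = [3, 9] → torsion [3, 9]

Answer: M ≅ ℤ^2 ⊕ ℤ/3 ⊕ ℤ/9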